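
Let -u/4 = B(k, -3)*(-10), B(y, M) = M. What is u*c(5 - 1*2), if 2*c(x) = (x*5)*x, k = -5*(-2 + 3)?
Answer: -2700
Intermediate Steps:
k = -5 (k = -5*1 = -5)
c(x) = 5*x²/2 (c(x) = ((x*5)*x)/2 = ((5*x)*x)/2 = (5*x²)/2 = 5*x²/2)
u = -120 (u = -(-12)*(-10) = -4*30 = -120)
u*c(5 - 1*2) = -300*(5 - 1*2)² = -300*(5 - 2)² = -300*3² = -300*9 = -120*45/2 = -2700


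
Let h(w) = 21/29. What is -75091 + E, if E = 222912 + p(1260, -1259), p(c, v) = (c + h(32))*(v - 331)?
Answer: -53845181/29 ≈ -1.8567e+6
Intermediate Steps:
h(w) = 21/29 (h(w) = 21*(1/29) = 21/29)
p(c, v) = (-331 + v)*(21/29 + c) (p(c, v) = (c + 21/29)*(v - 331) = (21/29 + c)*(-331 + v) = (-331 + v)*(21/29 + c))
E = -51667542/29 (E = 222912 + (-6951/29 - 331*1260 + (21/29)*(-1259) + 1260*(-1259)) = 222912 + (-6951/29 - 417060 - 26439/29 - 1586340) = 222912 - 58131990/29 = -51667542/29 ≈ -1.7816e+6)
-75091 + E = -75091 - 51667542/29 = -53845181/29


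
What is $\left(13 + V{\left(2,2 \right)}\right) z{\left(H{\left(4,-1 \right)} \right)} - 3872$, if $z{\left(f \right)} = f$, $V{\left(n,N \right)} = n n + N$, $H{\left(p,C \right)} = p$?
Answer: $-3796$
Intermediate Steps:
$V{\left(n,N \right)} = N + n^{2}$ ($V{\left(n,N \right)} = n^{2} + N = N + n^{2}$)
$\left(13 + V{\left(2,2 \right)}\right) z{\left(H{\left(4,-1 \right)} \right)} - 3872 = \left(13 + \left(2 + 2^{2}\right)\right) 4 - 3872 = \left(13 + \left(2 + 4\right)\right) 4 - 3872 = \left(13 + 6\right) 4 - 3872 = 19 \cdot 4 - 3872 = 76 - 3872 = -3796$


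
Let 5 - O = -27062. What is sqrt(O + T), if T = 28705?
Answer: 2*sqrt(13943) ≈ 236.16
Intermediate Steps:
O = 27067 (O = 5 - 1*(-27062) = 5 + 27062 = 27067)
sqrt(O + T) = sqrt(27067 + 28705) = sqrt(55772) = 2*sqrt(13943)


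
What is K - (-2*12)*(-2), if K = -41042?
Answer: -41090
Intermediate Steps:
K - (-2*12)*(-2) = -41042 - (-2*12)*(-2) = -41042 - (-24)*(-2) = -41042 - 1*48 = -41042 - 48 = -41090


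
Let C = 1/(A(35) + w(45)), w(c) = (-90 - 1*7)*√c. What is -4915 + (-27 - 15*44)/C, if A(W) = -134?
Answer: 87143 + 199917*√5 ≈ 5.3417e+5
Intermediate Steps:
w(c) = -97*√c (w(c) = (-90 - 7)*√c = -97*√c)
C = 1/(-134 - 291*√5) ≈ -0.0012744
-4915 + (-27 - 15*44)/C = -4915 + (-27 - 15*44)/(134/405449 - 291*√5/405449) = -4915 + (-27 - 660)/(134/405449 - 291*√5/405449) = -4915 - 687/(134/405449 - 291*√5/405449)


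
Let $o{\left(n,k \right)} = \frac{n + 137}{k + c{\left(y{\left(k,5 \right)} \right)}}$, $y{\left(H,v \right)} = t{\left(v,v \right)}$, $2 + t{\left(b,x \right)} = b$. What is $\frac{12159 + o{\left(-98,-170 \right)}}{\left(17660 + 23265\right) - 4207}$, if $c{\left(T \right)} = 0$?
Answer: $\frac{2066991}{6242060} \approx 0.33114$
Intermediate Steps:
$t{\left(b,x \right)} = -2 + b$
$y{\left(H,v \right)} = -2 + v$
$o{\left(n,k \right)} = \frac{137 + n}{k}$ ($o{\left(n,k \right)} = \frac{n + 137}{k + 0} = \frac{137 + n}{k}$)
$\frac{12159 + o{\left(-98,-170 \right)}}{\left(17660 + 23265\right) - 4207} = \frac{12159 + \frac{137 - 98}{-170}}{\left(17660 + 23265\right) - 4207} = \frac{12159 - \frac{39}{170}}{40925 - 4207} = \frac{12159 - \frac{39}{170}}{36718} = \frac{2066991}{170} \cdot \frac{1}{36718} = \frac{2066991}{6242060}$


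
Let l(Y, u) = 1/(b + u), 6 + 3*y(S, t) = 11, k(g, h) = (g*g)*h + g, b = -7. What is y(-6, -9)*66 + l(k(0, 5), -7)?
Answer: 1539/14 ≈ 109.93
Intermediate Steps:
k(g, h) = g + h*g² (k(g, h) = g²*h + g = h*g² + g = g + h*g²)
y(S, t) = 5/3 (y(S, t) = -2 + (⅓)*11 = -2 + 11/3 = 5/3)
l(Y, u) = 1/(-7 + u)
y(-6, -9)*66 + l(k(0, 5), -7) = (5/3)*66 + 1/(-7 - 7) = 110 + 1/(-14) = 110 - 1/14 = 1539/14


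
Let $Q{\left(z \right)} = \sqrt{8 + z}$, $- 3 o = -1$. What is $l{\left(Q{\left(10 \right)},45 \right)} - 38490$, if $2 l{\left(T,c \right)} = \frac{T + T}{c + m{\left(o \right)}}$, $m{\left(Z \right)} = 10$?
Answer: $-38490 + \frac{3 \sqrt{2}}{55} \approx -38490.0$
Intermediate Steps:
$o = \frac{1}{3}$ ($o = \left(- \frac{1}{3}\right) \left(-1\right) = \frac{1}{3} \approx 0.33333$)
$l{\left(T,c \right)} = \frac{T}{10 + c}$ ($l{\left(T,c \right)} = \frac{\left(T + T\right) \frac{1}{c + 10}}{2} = \frac{2 T \frac{1}{10 + c}}{2} = \frac{T}{10 + c}$)
$l{\left(Q{\left(10 \right)},45 \right)} - 38490 = \frac{\sqrt{8 + 10}}{10 + 45} - 38490 = \frac{\sqrt{18}}{55} - 38490 = 3 \sqrt{2} \cdot \frac{1}{55} - 38490 = \frac{3 \sqrt{2}}{55} - 38490 = -38490 + \frac{3 \sqrt{2}}{55}$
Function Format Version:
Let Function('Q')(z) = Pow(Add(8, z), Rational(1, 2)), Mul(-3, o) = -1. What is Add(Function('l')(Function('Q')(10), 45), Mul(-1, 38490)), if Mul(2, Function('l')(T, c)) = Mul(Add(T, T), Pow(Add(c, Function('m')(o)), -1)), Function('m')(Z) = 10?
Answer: Add(-38490, Mul(Rational(3, 55), Pow(2, Rational(1, 2)))) ≈ -38490.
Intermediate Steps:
o = Rational(1, 3) (o = Mul(Rational(-1, 3), -1) = Rational(1, 3) ≈ 0.33333)
Function('l')(T, c) = Mul(T, Pow(Add(10, c), -1)) (Function('l')(T, c) = Mul(Rational(1, 2), Mul(Add(T, T), Pow(Add(c, 10), -1))) = Mul(Rational(1, 2), Mul(Mul(2, T), Pow(Add(10, c), -1))) = Mul(Rational(1, 2), Mul(2, T, Pow(Add(10, c), -1))) = Mul(T, Pow(Add(10, c), -1)))
Add(Function('l')(Function('Q')(10), 45), Mul(-1, 38490)) = Add(Mul(Pow(Add(8, 10), Rational(1, 2)), Pow(Add(10, 45), -1)), Mul(-1, 38490)) = Add(Mul(Pow(18, Rational(1, 2)), Pow(55, -1)), -38490) = Add(Mul(Mul(3, Pow(2, Rational(1, 2))), Rational(1, 55)), -38490) = Add(Mul(Rational(3, 55), Pow(2, Rational(1, 2))), -38490) = Add(-38490, Mul(Rational(3, 55), Pow(2, Rational(1, 2))))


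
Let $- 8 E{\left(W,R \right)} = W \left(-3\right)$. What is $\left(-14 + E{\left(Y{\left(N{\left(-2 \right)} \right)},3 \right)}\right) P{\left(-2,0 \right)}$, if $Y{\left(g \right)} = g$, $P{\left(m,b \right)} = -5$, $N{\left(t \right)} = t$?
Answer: $\frac{295}{4} \approx 73.75$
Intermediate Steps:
$E{\left(W,R \right)} = \frac{3 W}{8}$ ($E{\left(W,R \right)} = - \frac{W \left(-3\right)}{8} = - \frac{\left(-3\right) W}{8} = \frac{3 W}{8}$)
$\left(-14 + E{\left(Y{\left(N{\left(-2 \right)} \right)},3 \right)}\right) P{\left(-2,0 \right)} = \left(-14 + \frac{3}{8} \left(-2\right)\right) \left(-5\right) = \left(-14 - \frac{3}{4}\right) \left(-5\right) = \left(- \frac{59}{4}\right) \left(-5\right) = \frac{295}{4}$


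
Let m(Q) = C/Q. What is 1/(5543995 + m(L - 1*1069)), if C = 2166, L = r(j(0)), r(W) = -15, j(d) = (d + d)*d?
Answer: 542/3004844207 ≈ 1.8038e-7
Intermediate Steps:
j(d) = 2*d² (j(d) = (2*d)*d = 2*d²)
L = -15
m(Q) = 2166/Q
1/(5543995 + m(L - 1*1069)) = 1/(5543995 + 2166/(-15 - 1*1069)) = 1/(5543995 + 2166/(-15 - 1069)) = 1/(5543995 + 2166/(-1084)) = 1/(5543995 + 2166*(-1/1084)) = 1/(5543995 - 1083/542) = 1/(3004844207/542) = 542/3004844207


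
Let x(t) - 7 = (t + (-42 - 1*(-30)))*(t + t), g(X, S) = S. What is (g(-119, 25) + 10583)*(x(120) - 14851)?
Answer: 117494208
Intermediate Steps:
x(t) = 7 + 2*t*(-12 + t) (x(t) = 7 + (t + (-42 - 1*(-30)))*(t + t) = 7 + (t + (-42 + 30))*(2*t) = 7 + (t - 12)*(2*t) = 7 + (-12 + t)*(2*t) = 7 + 2*t*(-12 + t))
(g(-119, 25) + 10583)*(x(120) - 14851) = (25 + 10583)*((7 - 24*120 + 2*120²) - 14851) = 10608*((7 - 2880 + 2*14400) - 14851) = 10608*((7 - 2880 + 28800) - 14851) = 10608*(25927 - 14851) = 10608*11076 = 117494208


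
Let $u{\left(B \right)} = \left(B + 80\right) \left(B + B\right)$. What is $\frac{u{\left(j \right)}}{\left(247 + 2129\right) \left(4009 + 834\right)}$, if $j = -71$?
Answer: $- \frac{71}{639276} \approx -0.00011106$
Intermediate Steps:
$u{\left(B \right)} = 2 B \left(80 + B\right)$ ($u{\left(B \right)} = \left(80 + B\right) 2 B = 2 B \left(80 + B\right)$)
$\frac{u{\left(j \right)}}{\left(247 + 2129\right) \left(4009 + 834\right)} = \frac{2 \left(-71\right) \left(80 - 71\right)}{\left(247 + 2129\right) \left(4009 + 834\right)} = \frac{2 \left(-71\right) 9}{2376 \cdot 4843} = - \frac{1278}{11506968} = \left(-1278\right) \frac{1}{11506968} = - \frac{71}{639276}$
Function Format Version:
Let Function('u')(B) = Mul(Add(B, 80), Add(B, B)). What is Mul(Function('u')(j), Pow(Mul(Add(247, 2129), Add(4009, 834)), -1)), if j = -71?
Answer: Rational(-71, 639276) ≈ -0.00011106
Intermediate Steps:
Function('u')(B) = Mul(2, B, Add(80, B)) (Function('u')(B) = Mul(Add(80, B), Mul(2, B)) = Mul(2, B, Add(80, B)))
Mul(Function('u')(j), Pow(Mul(Add(247, 2129), Add(4009, 834)), -1)) = Mul(Mul(2, -71, Add(80, -71)), Pow(Mul(Add(247, 2129), Add(4009, 834)), -1)) = Mul(Mul(2, -71, 9), Pow(Mul(2376, 4843), -1)) = Mul(-1278, Pow(11506968, -1)) = Mul(-1278, Rational(1, 11506968)) = Rational(-71, 639276)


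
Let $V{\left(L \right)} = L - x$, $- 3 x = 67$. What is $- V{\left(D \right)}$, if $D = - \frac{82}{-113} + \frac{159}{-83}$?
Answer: $- \frac{594910}{28137} \approx -21.143$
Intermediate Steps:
$x = - \frac{67}{3}$ ($x = \left(- \frac{1}{3}\right) 67 = - \frac{67}{3} \approx -22.333$)
$D = - \frac{11161}{9379}$ ($D = \left(-82\right) \left(- \frac{1}{113}\right) + 159 \left(- \frac{1}{83}\right) = \frac{82}{113} - \frac{159}{83} = - \frac{11161}{9379} \approx -1.19$)
$V{\left(L \right)} = \frac{67}{3} + L$ ($V{\left(L \right)} = L - - \frac{67}{3} = L + \frac{67}{3} = \frac{67}{3} + L$)
$- V{\left(D \right)} = - (\frac{67}{3} - \frac{11161}{9379}) = \left(-1\right) \frac{594910}{28137} = - \frac{594910}{28137}$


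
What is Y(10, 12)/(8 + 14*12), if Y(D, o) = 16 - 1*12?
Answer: 1/44 ≈ 0.022727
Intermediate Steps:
Y(D, o) = 4 (Y(D, o) = 16 - 12 = 4)
Y(10, 12)/(8 + 14*12) = 4/(8 + 14*12) = 4/(8 + 168) = 4/176 = 4*(1/176) = 1/44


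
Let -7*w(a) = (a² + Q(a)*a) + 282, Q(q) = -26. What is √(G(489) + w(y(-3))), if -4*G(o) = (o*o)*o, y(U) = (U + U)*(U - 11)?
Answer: I*√5729722593/14 ≈ 5406.8*I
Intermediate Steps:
y(U) = 2*U*(-11 + U) (y(U) = (2*U)*(-11 + U) = 2*U*(-11 + U))
G(o) = -o³/4 (G(o) = -o*o*o/4 = -o²*o/4 = -o³/4)
w(a) = -282/7 - a²/7 + 26*a/7 (w(a) = -((a² - 26*a) + 282)/7 = -(282 + a² - 26*a)/7 = -282/7 - a²/7 + 26*a/7)
√(G(489) + w(y(-3))) = √(-¼*489³ + (-282/7 - 36*(-11 - 3)²/7 + 26*(2*(-3)*(-11 - 3))/7)) = √(-¼*116930169 + (-282/7 - (2*(-3)*(-14))²/7 + 26*(2*(-3)*(-14))/7)) = √(-116930169/4 + (-282/7 - ⅐*84² + (26/7)*84)) = √(-116930169/4 + (-282/7 - ⅐*7056 + 312)) = √(-116930169/4 + (-282/7 - 1008 + 312)) = √(-116930169/4 - 5154/7) = √(-818531799/28) = I*√5729722593/14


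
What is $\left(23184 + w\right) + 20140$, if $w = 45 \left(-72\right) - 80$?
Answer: $40004$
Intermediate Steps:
$w = -3320$ ($w = -3240 - 80 = -3320$)
$\left(23184 + w\right) + 20140 = \left(23184 - 3320\right) + 20140 = 19864 + 20140 = 40004$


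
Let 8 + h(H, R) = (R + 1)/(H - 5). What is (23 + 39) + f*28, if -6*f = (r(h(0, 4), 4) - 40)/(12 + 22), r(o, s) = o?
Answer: 3505/51 ≈ 68.725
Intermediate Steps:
h(H, R) = -8 + (1 + R)/(-5 + H) (h(H, R) = -8 + (R + 1)/(H - 5) = -8 + (1 + R)/(-5 + H))
f = 49/204 (f = -((41 + 4 - 8*0)/(-5 + 0) - 40)/(6*(12 + 22)) = -((41 + 4 + 0)/(-5) - 40)/(6*34) = -(-⅕*45 - 40)/(6*34) = -(-9 - 40)/(6*34) = -(-49)/(6*34) = -⅙*(-49/34) = 49/204 ≈ 0.24020)
(23 + 39) + f*28 = (23 + 39) + (49/204)*28 = 62 + 343/51 = 3505/51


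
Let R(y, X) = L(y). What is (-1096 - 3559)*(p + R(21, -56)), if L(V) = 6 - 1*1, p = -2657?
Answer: 12345060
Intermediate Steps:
L(V) = 5 (L(V) = 6 - 1 = 5)
R(y, X) = 5
(-1096 - 3559)*(p + R(21, -56)) = (-1096 - 3559)*(-2657 + 5) = -4655*(-2652) = 12345060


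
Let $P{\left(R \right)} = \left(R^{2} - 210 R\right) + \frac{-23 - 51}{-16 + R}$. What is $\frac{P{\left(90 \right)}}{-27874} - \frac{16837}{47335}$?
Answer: $\frac{5992971}{188487970} \approx 0.031795$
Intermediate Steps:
$P{\left(R \right)} = R^{2} - 210 R - \frac{74}{-16 + R}$ ($P{\left(R \right)} = \left(R^{2} - 210 R\right) - \frac{74}{-16 + R} = R^{2} - 210 R - \frac{74}{-16 + R}$)
$\frac{P{\left(90 \right)}}{-27874} - \frac{16837}{47335} = \frac{\frac{1}{-16 + 90} \left(-74 + 90^{3} - 226 \cdot 90^{2} + 3360 \cdot 90\right)}{-27874} - \frac{16837}{47335} = \frac{-74 + 729000 - 1830600 + 302400}{74} \left(- \frac{1}{27874}\right) - \frac{16837}{47335} = \frac{1}{74} \left(-799274\right) \left(- \frac{1}{27874}\right) - \frac{16837}{47335} = \left(-10801\right) \left(- \frac{1}{27874}\right) - \frac{16837}{47335} = \frac{1543}{3982} - \frac{16837}{47335} = \frac{5992971}{188487970}$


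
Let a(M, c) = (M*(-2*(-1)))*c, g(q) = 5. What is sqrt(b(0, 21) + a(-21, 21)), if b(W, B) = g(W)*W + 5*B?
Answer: I*sqrt(777) ≈ 27.875*I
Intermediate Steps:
a(M, c) = 2*M*c (a(M, c) = (M*2)*c = (2*M)*c = 2*M*c)
b(W, B) = 5*B + 5*W (b(W, B) = 5*W + 5*B = 5*B + 5*W)
sqrt(b(0, 21) + a(-21, 21)) = sqrt((5*21 + 5*0) + 2*(-21)*21) = sqrt((105 + 0) - 882) = sqrt(105 - 882) = sqrt(-777) = I*sqrt(777)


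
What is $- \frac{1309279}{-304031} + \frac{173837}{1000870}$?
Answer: $\frac{104866916129}{23407346690} \approx 4.4801$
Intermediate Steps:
$- \frac{1309279}{-304031} + \frac{173837}{1000870} = \left(-1309279\right) \left(- \frac{1}{304031}\right) + 173837 \cdot \frac{1}{1000870} = \frac{1309279}{304031} + \frac{173837}{1000870} = \frac{104866916129}{23407346690}$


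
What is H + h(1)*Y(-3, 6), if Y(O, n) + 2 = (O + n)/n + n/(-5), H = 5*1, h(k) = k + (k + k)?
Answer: -31/10 ≈ -3.1000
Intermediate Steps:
h(k) = 3*k (h(k) = k + 2*k = 3*k)
H = 5
Y(O, n) = -2 - n/5 + (O + n)/n (Y(O, n) = -2 + ((O + n)/n + n/(-5)) = -2 + ((O + n)/n + n*(-⅕)) = -2 + ((O + n)/n - n/5) = -2 + (-n/5 + (O + n)/n) = -2 - n/5 + (O + n)/n)
H + h(1)*Y(-3, 6) = 5 + (3*1)*(-1 - ⅕*6 - 3/6) = 5 + 3*(-1 - 6/5 - 3*⅙) = 5 + 3*(-1 - 6/5 - ½) = 5 + 3*(-27/10) = 5 - 81/10 = -31/10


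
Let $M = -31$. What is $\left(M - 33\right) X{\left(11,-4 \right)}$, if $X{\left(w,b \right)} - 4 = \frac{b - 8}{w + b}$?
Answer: $- \frac{1024}{7} \approx -146.29$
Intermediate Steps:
$X{\left(w,b \right)} = 4 + \frac{-8 + b}{b + w}$ ($X{\left(w,b \right)} = 4 + \frac{b - 8}{w + b} = 4 + \frac{-8 + b}{b + w}$)
$\left(M - 33\right) X{\left(11,-4 \right)} = \left(-31 - 33\right) \frac{-8 + 4 \cdot 11 + 5 \left(-4\right)}{-4 + 11} = - 64 \frac{-8 + 44 - 20}{7} = - 64 \cdot \frac{1}{7} \cdot 16 = \left(-64\right) \frac{16}{7} = - \frac{1024}{7}$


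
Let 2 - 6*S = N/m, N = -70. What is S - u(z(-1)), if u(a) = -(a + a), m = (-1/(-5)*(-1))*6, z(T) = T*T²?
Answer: -205/18 ≈ -11.389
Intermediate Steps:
z(T) = T³
m = -6/5 (m = (-1*(-⅕)*(-1))*6 = ((⅕)*(-1))*6 = -⅕*6 = -6/5 ≈ -1.2000)
u(a) = -2*a
S = -169/18 (S = ⅓ - (-35)/(3*(-6/5)) = ⅓ - (-35)*(-5)/(3*6) = ⅓ - ⅙*175/3 = ⅓ - 175/18 = -169/18 ≈ -9.3889)
S - u(z(-1)) = -169/18 - (-2)*(-1)³ = -169/18 - (-2)*(-1) = -169/18 - 1*2 = -169/18 - 2 = -205/18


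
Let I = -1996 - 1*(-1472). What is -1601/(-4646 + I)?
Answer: 1601/5170 ≈ 0.30967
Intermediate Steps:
I = -524 (I = -1996 + 1472 = -524)
-1601/(-4646 + I) = -1601/(-4646 - 524) = -1601/(-5170) = -1601*(-1/5170) = 1601/5170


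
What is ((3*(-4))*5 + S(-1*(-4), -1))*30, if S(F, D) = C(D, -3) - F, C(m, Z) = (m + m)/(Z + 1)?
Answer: -1890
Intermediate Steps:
C(m, Z) = 2*m/(1 + Z) (C(m, Z) = (2*m)/(1 + Z) = 2*m/(1 + Z))
S(F, D) = -D - F (S(F, D) = 2*D/(1 - 3) - F = 2*D/(-2) - F = 2*D*(-½) - F = -D - F)
((3*(-4))*5 + S(-1*(-4), -1))*30 = ((3*(-4))*5 + (-1*(-1) - (-1)*(-4)))*30 = (-12*5 + (1 - 1*4))*30 = (-60 + (1 - 4))*30 = (-60 - 3)*30 = -63*30 = -1890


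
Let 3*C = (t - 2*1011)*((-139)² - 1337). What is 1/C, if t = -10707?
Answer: -1/76306112 ≈ -1.3105e-8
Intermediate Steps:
C = -76306112 (C = ((-10707 - 2*1011)*((-139)² - 1337))/3 = ((-10707 - 2022)*(19321 - 1337))/3 = (-12729*17984)/3 = (⅓)*(-228918336) = -76306112)
1/C = 1/(-76306112) = -1/76306112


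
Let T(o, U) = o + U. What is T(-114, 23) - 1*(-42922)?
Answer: 42831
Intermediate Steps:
T(o, U) = U + o
T(-114, 23) - 1*(-42922) = (23 - 114) - 1*(-42922) = -91 + 42922 = 42831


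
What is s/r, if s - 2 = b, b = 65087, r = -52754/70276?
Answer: -2287097282/26377 ≈ -86708.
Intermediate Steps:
r = -26377/35138 (r = -52754*1/70276 = -26377/35138 ≈ -0.75067)
s = 65089 (s = 2 + 65087 = 65089)
s/r = 65089/(-26377/35138) = 65089*(-35138/26377) = -2287097282/26377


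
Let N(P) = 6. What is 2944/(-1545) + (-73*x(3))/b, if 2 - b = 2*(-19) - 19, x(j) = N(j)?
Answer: -850406/91155 ≈ -9.3292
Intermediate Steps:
x(j) = 6
b = 59 (b = 2 - (2*(-19) - 19) = 2 - (-38 - 19) = 2 - 1*(-57) = 2 + 57 = 59)
2944/(-1545) + (-73*x(3))/b = 2944/(-1545) - 73*6/59 = 2944*(-1/1545) - 438*1/59 = -2944/1545 - 438/59 = -850406/91155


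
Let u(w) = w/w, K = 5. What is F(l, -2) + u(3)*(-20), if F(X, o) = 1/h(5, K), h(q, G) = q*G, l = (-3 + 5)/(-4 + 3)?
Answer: -499/25 ≈ -19.960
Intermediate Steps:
l = -2 (l = 2/(-1) = 2*(-1) = -2)
h(q, G) = G*q
u(w) = 1
F(X, o) = 1/25 (F(X, o) = 1/(5*5) = 1/25)
F(l, -2) + u(3)*(-20) = 1/25 + 1*(-20) = 1/25 - 20 = -499/25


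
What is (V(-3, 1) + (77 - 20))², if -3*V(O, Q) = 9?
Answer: 2916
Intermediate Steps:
V(O, Q) = -3 (V(O, Q) = -⅓*9 = -3)
(V(-3, 1) + (77 - 20))² = (-3 + (77 - 20))² = (-3 + 57)² = 54² = 2916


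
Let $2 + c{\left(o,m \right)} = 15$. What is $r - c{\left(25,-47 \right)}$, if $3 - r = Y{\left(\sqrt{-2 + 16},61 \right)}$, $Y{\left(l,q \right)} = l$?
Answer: $-10 - \sqrt{14} \approx -13.742$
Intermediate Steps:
$c{\left(o,m \right)} = 13$ ($c{\left(o,m \right)} = -2 + 15 = 13$)
$r = 3 - \sqrt{14}$ ($r = 3 - \sqrt{-2 + 16} = 3 - \sqrt{14} \approx -0.74166$)
$r - c{\left(25,-47 \right)} = \left(3 - \sqrt{14}\right) - 13 = -10 - \sqrt{14}$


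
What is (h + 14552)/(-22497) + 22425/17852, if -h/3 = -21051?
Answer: -882694435/401616444 ≈ -2.1979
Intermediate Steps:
h = 63153 (h = -3*(-21051) = 63153)
(h + 14552)/(-22497) + 22425/17852 = (63153 + 14552)/(-22497) + 22425/17852 = 77705*(-1/22497) + 22425*(1/17852) = -77705/22497 + 22425/17852 = -882694435/401616444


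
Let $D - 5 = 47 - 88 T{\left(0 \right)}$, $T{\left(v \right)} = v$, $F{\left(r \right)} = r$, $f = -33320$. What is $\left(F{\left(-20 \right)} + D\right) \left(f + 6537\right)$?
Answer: $-857056$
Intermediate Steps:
$D = 52$ ($D = 5 + \left(47 - 0\right) = 5 + \left(47 + 0\right) = 5 + 47 = 52$)
$\left(F{\left(-20 \right)} + D\right) \left(f + 6537\right) = \left(-20 + 52\right) \left(-33320 + 6537\right) = 32 \left(-26783\right) = -857056$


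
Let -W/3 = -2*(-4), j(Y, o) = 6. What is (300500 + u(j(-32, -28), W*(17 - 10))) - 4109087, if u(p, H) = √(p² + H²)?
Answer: -3808587 + 6*√785 ≈ -3.8084e+6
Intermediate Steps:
W = -24 (W = -(-6)*(-4) = -3*8 = -24)
u(p, H) = √(H² + p²)
(300500 + u(j(-32, -28), W*(17 - 10))) - 4109087 = (300500 + √((-24*(17 - 10))² + 6²)) - 4109087 = (300500 + √((-24*7)² + 36)) - 4109087 = (300500 + √((-168)² + 36)) - 4109087 = (300500 + √(28224 + 36)) - 4109087 = (300500 + √28260) - 4109087 = (300500 + 6*√785) - 4109087 = -3808587 + 6*√785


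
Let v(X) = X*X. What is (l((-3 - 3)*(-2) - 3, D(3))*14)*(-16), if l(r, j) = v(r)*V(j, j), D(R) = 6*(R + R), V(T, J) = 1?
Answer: -18144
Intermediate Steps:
D(R) = 12*R (D(R) = 6*(2*R) = 12*R)
v(X) = X²
l(r, j) = r² (l(r, j) = r²*1 = r²)
(l((-3 - 3)*(-2) - 3, D(3))*14)*(-16) = (((-3 - 3)*(-2) - 3)²*14)*(-16) = ((-6*(-2) - 3)²*14)*(-16) = ((12 - 3)²*14)*(-16) = (9²*14)*(-16) = (81*14)*(-16) = 1134*(-16) = -18144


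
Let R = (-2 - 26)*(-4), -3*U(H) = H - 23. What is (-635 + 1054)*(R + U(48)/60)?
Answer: 1687313/36 ≈ 46870.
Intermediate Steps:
U(H) = 23/3 - H/3 (U(H) = -(H - 23)/3 = -(-23 + H)/3 = 23/3 - H/3)
R = 112 (R = -28*(-4) = 112)
(-635 + 1054)*(R + U(48)/60) = (-635 + 1054)*(112 + (23/3 - ⅓*48)/60) = 419*(112 + (23/3 - 16)*(1/60)) = 419*(112 - 25/3*1/60) = 419*(112 - 5/36) = 419*(4027/36) = 1687313/36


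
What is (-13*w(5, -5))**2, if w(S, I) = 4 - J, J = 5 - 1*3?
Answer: 676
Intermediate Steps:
J = 2 (J = 5 - 3 = 2)
w(S, I) = 2 (w(S, I) = 4 - 1*2 = 4 - 2 = 2)
(-13*w(5, -5))**2 = (-13*2)**2 = (-26)**2 = 676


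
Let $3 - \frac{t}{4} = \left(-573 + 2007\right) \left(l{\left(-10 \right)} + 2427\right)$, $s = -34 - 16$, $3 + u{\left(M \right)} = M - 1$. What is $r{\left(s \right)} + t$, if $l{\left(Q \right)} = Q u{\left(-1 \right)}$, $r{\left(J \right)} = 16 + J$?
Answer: $-14208094$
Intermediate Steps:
$u{\left(M \right)} = -4 + M$ ($u{\left(M \right)} = -3 + \left(M - 1\right) = -3 + \left(-1 + M\right) = -4 + M$)
$s = -50$
$l{\left(Q \right)} = - 5 Q$ ($l{\left(Q \right)} = Q \left(-4 - 1\right) = Q \left(-5\right) = - 5 Q$)
$t = -14208060$ ($t = 12 - 4 \left(-573 + 2007\right) \left(\left(-5\right) \left(-10\right) + 2427\right) = 12 - 4 \cdot 1434 \left(50 + 2427\right) = 12 - 4 \cdot 1434 \cdot 2477 = 12 - 14208072 = -14208060$)
$r{\left(s \right)} + t = \left(16 - 50\right) - 14208060 = -34 - 14208060 = -14208094$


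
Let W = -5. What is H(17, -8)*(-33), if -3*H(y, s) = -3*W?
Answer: 165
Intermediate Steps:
H(y, s) = -5 (H(y, s) = -(-1)*(-5) = -1/3*15 = -5)
H(17, -8)*(-33) = -5*(-33) = 165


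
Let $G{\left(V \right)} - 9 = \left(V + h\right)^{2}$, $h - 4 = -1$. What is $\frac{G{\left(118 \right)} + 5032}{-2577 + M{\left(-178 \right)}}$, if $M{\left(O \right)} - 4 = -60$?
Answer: $- \frac{19682}{2633} \approx -7.4751$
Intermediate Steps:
$h = 3$ ($h = 4 - 1 = 3$)
$M{\left(O \right)} = -56$ ($M{\left(O \right)} = 4 - 60 = -56$)
$G{\left(V \right)} = 9 + \left(3 + V\right)^{2}$ ($G{\left(V \right)} = 9 + \left(V + 3\right)^{2} = 9 + \left(3 + V\right)^{2}$)
$\frac{G{\left(118 \right)} + 5032}{-2577 + M{\left(-178 \right)}} = \frac{\left(9 + \left(3 + 118\right)^{2}\right) + 5032}{-2577 - 56} = \frac{\left(9 + 121^{2}\right) + 5032}{-2633} = \left(\left(9 + 14641\right) + 5032\right) \left(- \frac{1}{2633}\right) = \left(14650 + 5032\right) \left(- \frac{1}{2633}\right) = 19682 \left(- \frac{1}{2633}\right) = - \frac{19682}{2633}$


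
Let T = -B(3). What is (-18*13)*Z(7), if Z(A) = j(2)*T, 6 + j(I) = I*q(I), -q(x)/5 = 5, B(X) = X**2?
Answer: -117936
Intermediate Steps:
q(x) = -25 (q(x) = -5*5 = -25)
T = -9 (T = -1*3**2 = -1*9 = -9)
j(I) = -6 - 25*I (j(I) = -6 + I*(-25) = -6 - 25*I)
Z(A) = 504 (Z(A) = (-6 - 25*2)*(-9) = (-6 - 50)*(-9) = -56*(-9) = 504)
(-18*13)*Z(7) = -18*13*504 = -234*504 = -117936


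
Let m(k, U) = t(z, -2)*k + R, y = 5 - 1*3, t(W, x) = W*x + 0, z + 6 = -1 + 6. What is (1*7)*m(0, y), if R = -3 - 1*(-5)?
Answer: 14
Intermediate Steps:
z = -1 (z = -6 + (-1 + 6) = -6 + 5 = -1)
t(W, x) = W*x
y = 2 (y = 5 - 3 = 2)
R = 2 (R = -3 + 5 = 2)
m(k, U) = 2 + 2*k (m(k, U) = (-1*(-2))*k + 2 = 2*k + 2 = 2 + 2*k)
(1*7)*m(0, y) = (1*7)*(2 + 2*0) = 7*(2 + 0) = 7*2 = 14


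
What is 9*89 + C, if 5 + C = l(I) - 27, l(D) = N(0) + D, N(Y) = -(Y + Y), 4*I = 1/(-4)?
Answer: 12303/16 ≈ 768.94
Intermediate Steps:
I = -1/16 (I = (¼)/(-4) = (¼)*(-¼) = -1/16 ≈ -0.062500)
N(Y) = -2*Y
l(D) = D (l(D) = -2*0 + D = 0 + D = D)
C = -513/16 (C = -5 + (-1/16 - 27) = -5 - 433/16 = -513/16 ≈ -32.063)
9*89 + C = 9*89 - 513/16 = 801 - 513/16 = 12303/16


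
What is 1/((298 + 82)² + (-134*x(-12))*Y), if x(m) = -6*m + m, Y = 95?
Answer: -1/619400 ≈ -1.6145e-6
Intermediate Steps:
x(m) = -5*m
1/((298 + 82)² + (-134*x(-12))*Y) = 1/((298 + 82)² - (-670)*(-12)*95) = 1/(380² - 134*60*95) = 1/(144400 - 8040*95) = 1/(144400 - 763800) = 1/(-619400) = -1/619400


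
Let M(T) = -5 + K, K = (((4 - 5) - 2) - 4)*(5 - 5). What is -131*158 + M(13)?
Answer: -20703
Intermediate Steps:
K = 0 (K = ((-1 - 2) - 4)*0 = (-3 - 4)*0 = -7*0 = 0)
M(T) = -5 (M(T) = -5 + 0 = -5)
-131*158 + M(13) = -131*158 - 5 = -20698 - 5 = -20703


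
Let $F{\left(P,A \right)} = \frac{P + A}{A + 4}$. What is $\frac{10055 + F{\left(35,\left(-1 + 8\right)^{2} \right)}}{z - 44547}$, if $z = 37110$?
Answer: $- \frac{532999}{394161} \approx -1.3522$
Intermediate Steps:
$F{\left(P,A \right)} = \frac{A + P}{4 + A}$
$\frac{10055 + F{\left(35,\left(-1 + 8\right)^{2} \right)}}{z - 44547} = \frac{10055 + \frac{\left(-1 + 8\right)^{2} + 35}{4 + \left(-1 + 8\right)^{2}}}{37110 - 44547} = \frac{10055 + \frac{7^{2} + 35}{4 + 7^{2}}}{-7437} = \left(10055 + \frac{49 + 35}{4 + 49}\right) \left(- \frac{1}{7437}\right) = \left(10055 + \frac{1}{53} \cdot 84\right) \left(- \frac{1}{7437}\right) = \left(10055 + \frac{84}{53}\right) \left(- \frac{1}{7437}\right) = \frac{532999}{53} \left(- \frac{1}{7437}\right) = - \frac{532999}{394161}$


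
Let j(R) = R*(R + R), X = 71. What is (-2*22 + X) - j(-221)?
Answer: -97655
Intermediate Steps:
j(R) = 2*R² (j(R) = R*(2*R) = 2*R²)
(-2*22 + X) - j(-221) = (-2*22 + 71) - 2*(-221)² = (-44 + 71) - 2*48841 = 27 - 1*97682 = 27 - 97682 = -97655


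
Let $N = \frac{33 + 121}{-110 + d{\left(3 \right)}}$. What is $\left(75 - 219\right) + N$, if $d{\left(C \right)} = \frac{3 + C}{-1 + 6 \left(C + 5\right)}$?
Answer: $- \frac{375427}{2582} \approx -145.4$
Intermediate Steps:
$d{\left(C \right)} = \frac{3 + C}{29 + 6 C}$ ($d{\left(C \right)} = \frac{3 + C}{-1 + 6 \left(5 + C\right)} = \frac{3 + C}{-1 + \left(30 + 6 C\right)} = \frac{3 + C}{29 + 6 C}$)
$N = - \frac{3619}{2582}$ ($N = \frac{33 + 121}{-110 + \frac{3 + 3}{29 + 6 \cdot 3}} = \frac{154}{-110 + \frac{1}{29 + 18} \cdot 6} = \frac{154}{-110 + \frac{1}{47} \cdot 6} = \frac{154}{-110 + \frac{6}{47}} = \frac{154}{- \frac{5164}{47}} = 154 \left(- \frac{47}{5164}\right) = - \frac{3619}{2582} \approx -1.4016$)
$\left(75 - 219\right) + N = \left(75 - 219\right) - \frac{3619}{2582} = -144 - \frac{3619}{2582} = - \frac{375427}{2582}$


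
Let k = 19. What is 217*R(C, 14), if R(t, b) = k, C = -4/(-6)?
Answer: 4123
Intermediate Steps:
C = ⅔ (C = -4*(-⅙) = ⅔ ≈ 0.66667)
R(t, b) = 19
217*R(C, 14) = 217*19 = 4123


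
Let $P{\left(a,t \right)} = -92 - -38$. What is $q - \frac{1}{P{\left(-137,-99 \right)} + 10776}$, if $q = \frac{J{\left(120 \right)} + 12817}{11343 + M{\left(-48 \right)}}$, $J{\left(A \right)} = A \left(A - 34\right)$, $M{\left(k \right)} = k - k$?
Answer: $\frac{27562619}{13513294} \approx 2.0397$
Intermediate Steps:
$P{\left(a,t \right)} = -54$ ($P{\left(a,t \right)} = -92 + 38 = -54$)
$M{\left(k \right)} = 0$
$J{\left(A \right)} = A \left(-34 + A\right)$
$q = \frac{23137}{11343}$ ($q = \frac{120 \left(-34 + 120\right) + 12817}{11343 + 0} = \frac{120 \cdot 86 + 12817}{11343} = \left(10320 + 12817\right) \frac{1}{11343} = 23137 \cdot \frac{1}{11343} = \frac{23137}{11343} \approx 2.0398$)
$q - \frac{1}{P{\left(-137,-99 \right)} + 10776} = \frac{23137}{11343} - \frac{1}{-54 + 10776} = \frac{23137}{11343} - \frac{1}{10722} = \frac{27562619}{13513294}$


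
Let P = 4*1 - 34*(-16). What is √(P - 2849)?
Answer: I*√2301 ≈ 47.969*I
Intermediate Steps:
P = 548 (P = 4 + 544 = 548)
√(P - 2849) = √(548 - 2849) = √(-2301) = I*√2301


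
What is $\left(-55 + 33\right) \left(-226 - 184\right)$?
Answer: $9020$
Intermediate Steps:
$\left(-55 + 33\right) \left(-226 - 184\right) = \left(-22\right) \left(-410\right) = 9020$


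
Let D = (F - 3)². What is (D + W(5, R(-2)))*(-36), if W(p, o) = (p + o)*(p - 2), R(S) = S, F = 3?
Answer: -324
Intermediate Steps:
D = 0 (D = (3 - 3)² = 0² = 0)
W(p, o) = (-2 + p)*(o + p) (W(p, o) = (o + p)*(-2 + p) = (-2 + p)*(o + p))
(D + W(5, R(-2)))*(-36) = (0 + (5² - 2*(-2) - 2*5 - 2*5))*(-36) = (0 + (25 + 4 - 10 - 10))*(-36) = (0 + 9)*(-36) = 9*(-36) = -324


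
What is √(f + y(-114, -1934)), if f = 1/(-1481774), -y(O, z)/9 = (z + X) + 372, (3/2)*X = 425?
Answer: √25267588383388834/1481774 ≈ 107.28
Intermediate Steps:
X = 850/3 (X = (⅔)*425 = 850/3 ≈ 283.33)
y(O, z) = -5898 - 9*z (y(O, z) = -9*((z + 850/3) + 372) = -9*((850/3 + z) + 372) = -9*(1966/3 + z) = -5898 - 9*z)
f = -1/1481774 ≈ -6.7487e-7
√(f + y(-114, -1934)) = √(-1/1481774 + (-5898 - 9*(-1934))) = √(-1/1481774 + (-5898 + 17406)) = √(-1/1481774 + 11508) = √(17052255191/1481774) = √25267588383388834/1481774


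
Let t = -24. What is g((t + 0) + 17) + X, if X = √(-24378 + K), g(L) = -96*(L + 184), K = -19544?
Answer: -16992 + I*√43922 ≈ -16992.0 + 209.58*I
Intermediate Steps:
g(L) = -17664 - 96*L (g(L) = -96*(184 + L) = -17664 - 96*L)
X = I*√43922 (X = √(-24378 - 19544) = √(-43922) = I*√43922 ≈ 209.58*I)
g((t + 0) + 17) + X = (-17664 - 96*((-24 + 0) + 17)) + I*√43922 = (-17664 - 96*(-24 + 17)) + I*√43922 = (-17664 - 96*(-7)) + I*√43922 = (-17664 + 672) + I*√43922 = -16992 + I*√43922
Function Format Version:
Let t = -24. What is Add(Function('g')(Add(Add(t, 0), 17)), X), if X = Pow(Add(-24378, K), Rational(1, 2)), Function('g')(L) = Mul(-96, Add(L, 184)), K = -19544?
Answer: Add(-16992, Mul(I, Pow(43922, Rational(1, 2)))) ≈ Add(-16992., Mul(209.58, I))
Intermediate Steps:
Function('g')(L) = Add(-17664, Mul(-96, L)) (Function('g')(L) = Mul(-96, Add(184, L)) = Add(-17664, Mul(-96, L)))
X = Mul(I, Pow(43922, Rational(1, 2))) (X = Pow(Add(-24378, -19544), Rational(1, 2)) = Pow(-43922, Rational(1, 2)) = Mul(I, Pow(43922, Rational(1, 2))) ≈ Mul(209.58, I))
Add(Function('g')(Add(Add(t, 0), 17)), X) = Add(Add(-17664, Mul(-96, Add(Add(-24, 0), 17))), Mul(I, Pow(43922, Rational(1, 2)))) = Add(Add(-17664, Mul(-96, Add(-24, 17))), Mul(I, Pow(43922, Rational(1, 2)))) = Add(Add(-17664, Mul(-96, -7)), Mul(I, Pow(43922, Rational(1, 2)))) = Add(Add(-17664, 672), Mul(I, Pow(43922, Rational(1, 2)))) = Add(-16992, Mul(I, Pow(43922, Rational(1, 2))))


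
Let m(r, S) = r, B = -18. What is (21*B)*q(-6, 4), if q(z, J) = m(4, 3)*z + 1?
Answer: 8694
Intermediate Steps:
q(z, J) = 1 + 4*z (q(z, J) = 4*z + 1 = 1 + 4*z)
(21*B)*q(-6, 4) = (21*(-18))*(1 + 4*(-6)) = -378*(1 - 24) = -378*(-23) = 8694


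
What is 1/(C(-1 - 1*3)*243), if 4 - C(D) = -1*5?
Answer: 1/2187 ≈ 0.00045725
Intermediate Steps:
C(D) = 9 (C(D) = 4 - (-1)*5 = 4 - 1*(-5) = 4 + 5 = 9)
1/(C(-1 - 1*3)*243) = 1/(9*243) = 1/2187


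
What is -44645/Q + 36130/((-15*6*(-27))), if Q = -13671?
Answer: 6693562/369117 ≈ 18.134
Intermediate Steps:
-44645/Q + 36130/((-15*6*(-27))) = -44645/(-13671) + 36130/((-15*6*(-27))) = -44645*(-1/13671) + 36130/((-90*(-27))) = 44645/13671 + 36130/2430 = 44645/13671 + 36130*(1/2430) = 44645/13671 + 3613/243 = 6693562/369117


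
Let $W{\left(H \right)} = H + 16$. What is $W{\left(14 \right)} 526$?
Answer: $15780$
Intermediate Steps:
$W{\left(H \right)} = 16 + H$
$W{\left(14 \right)} 526 = \left(16 + 14\right) 526 = 30 \cdot 526 = 15780$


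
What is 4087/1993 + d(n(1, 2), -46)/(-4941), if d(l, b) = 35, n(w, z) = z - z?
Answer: 20124112/9847413 ≈ 2.0436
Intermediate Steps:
n(w, z) = 0
4087/1993 + d(n(1, 2), -46)/(-4941) = 4087/1993 + 35/(-4941) = 4087*(1/1993) + 35*(-1/4941) = 4087/1993 - 35/4941 = 20124112/9847413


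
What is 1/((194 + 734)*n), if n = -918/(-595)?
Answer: 35/50112 ≈ 0.00069844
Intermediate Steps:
n = 54/35 (n = -918*(-1/595) = 54/35 ≈ 1.5429)
1/((194 + 734)*n) = 1/((194 + 734)*(54/35)) = (35/54)/928 = (1/928)*(35/54) = 35/50112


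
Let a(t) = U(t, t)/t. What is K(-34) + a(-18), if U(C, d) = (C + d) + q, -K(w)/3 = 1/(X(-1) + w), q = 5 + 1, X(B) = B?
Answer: 184/105 ≈ 1.7524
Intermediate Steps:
q = 6
K(w) = -3/(-1 + w)
U(C, d) = 6 + C + d (U(C, d) = (C + d) + 6 = 6 + C + d)
a(t) = (6 + 2*t)/t (a(t) = (6 + t + t)/t = (6 + 2*t)/t)
K(-34) + a(-18) = -3/(-1 - 34) + (2 + 6/(-18)) = -3/(-35) + (2 + 6*(-1/18)) = -3*(-1/35) + (2 - 1/3) = 3/35 + 5/3 = 184/105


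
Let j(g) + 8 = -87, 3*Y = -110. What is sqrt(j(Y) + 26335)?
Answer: 8*sqrt(410) ≈ 161.99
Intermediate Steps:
Y = -110/3 (Y = (1/3)*(-110) = -110/3 ≈ -36.667)
j(g) = -95 (j(g) = -8 - 87 = -95)
sqrt(j(Y) + 26335) = sqrt(-95 + 26335) = sqrt(26240) = 8*sqrt(410)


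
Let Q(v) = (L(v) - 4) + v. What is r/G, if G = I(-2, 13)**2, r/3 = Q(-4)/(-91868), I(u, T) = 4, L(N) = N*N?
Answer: -3/183736 ≈ -1.6328e-5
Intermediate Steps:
L(N) = N**2
Q(v) = -4 + v + v**2 (Q(v) = (v**2 - 4) + v = (-4 + v**2) + v = -4 + v + v**2)
r = -6/22967 (r = 3*((-4 - 4 + (-4)**2)/(-91868)) = 3*((-4 - 4 + 16)*(-1/91868)) = 3*(8*(-1/91868)) = 3*(-2/22967) = -6/22967 ≈ -0.00026124)
G = 16 (G = 4**2 = 16)
r/G = -6/22967/16 = -6/22967*1/16 = -3/183736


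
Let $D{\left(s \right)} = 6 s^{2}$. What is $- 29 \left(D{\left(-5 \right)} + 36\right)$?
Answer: $-5394$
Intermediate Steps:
$- 29 \left(D{\left(-5 \right)} + 36\right) = - 29 \left(6 \left(-5\right)^{2} + 36\right) = - 29 \left(6 \cdot 25 + 36\right) = - 29 \left(150 + 36\right) = \left(-29\right) 186 = -5394$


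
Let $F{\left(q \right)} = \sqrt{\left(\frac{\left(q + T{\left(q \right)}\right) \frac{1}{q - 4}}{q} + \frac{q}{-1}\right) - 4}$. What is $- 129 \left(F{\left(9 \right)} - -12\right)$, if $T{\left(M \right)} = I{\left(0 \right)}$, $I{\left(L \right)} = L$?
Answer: $-1548 - \frac{1032 i \sqrt{5}}{5} \approx -1548.0 - 461.52 i$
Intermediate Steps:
$T{\left(M \right)} = 0$
$F{\left(q \right)} = \sqrt{-4 + \frac{1}{-4 + q} - q}$ ($F{\left(q \right)} = \sqrt{\left(\frac{\left(q + 0\right) \frac{1}{q - 4}}{q} + \frac{q}{-1}\right) - 4} = \sqrt{\left(\frac{q \frac{1}{-4 + q}}{q} + q \left(-1\right)\right) - 4} = \sqrt{\left(\frac{1}{-4 + q} - q\right) - 4} = \sqrt{-4 + \frac{1}{-4 + q} - q}$)
$- 129 \left(F{\left(9 \right)} - -12\right) = - 129 \left(\sqrt{\frac{-4 + 9 - \left(-4 + 9\right)^{2} \left(4 + 9\right)}{\left(-4 + 9\right)^{2}}} - -12\right) = - 129 \left(\sqrt{\frac{-4 + 9 - 5^{2} \cdot 13}{25}} + \left(-17 + 29\right)\right) = - 129 \left(\sqrt{\frac{-4 + 9 - 25 \cdot 13}{25}} + 12\right) = - 129 \left(\sqrt{\frac{-4 + 9 - 325}{25}} + 12\right) = - 129 \left(\sqrt{\frac{1}{25} \left(-320\right)} + 12\right) = - 129 \left(\sqrt{- \frac{64}{5}} + 12\right) = - 129 \left(\frac{8 i \sqrt{5}}{5} + 12\right) = - 129 \left(12 + \frac{8 i \sqrt{5}}{5}\right) = -1548 - \frac{1032 i \sqrt{5}}{5}$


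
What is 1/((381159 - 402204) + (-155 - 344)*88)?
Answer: -1/64957 ≈ -1.5395e-5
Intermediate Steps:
1/((381159 - 402204) + (-155 - 344)*88) = 1/(-21045 - 499*88) = 1/(-21045 - 43912) = 1/(-64957) = -1/64957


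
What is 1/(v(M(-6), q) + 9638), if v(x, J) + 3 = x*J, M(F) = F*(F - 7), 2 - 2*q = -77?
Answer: 1/12716 ≈ 7.8641e-5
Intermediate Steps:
q = 79/2 (q = 1 - ½*(-77) = 1 + 77/2 = 79/2 ≈ 39.500)
M(F) = F*(-7 + F)
v(x, J) = -3 + J*x (v(x, J) = -3 + x*J = -3 + J*x)
1/(v(M(-6), q) + 9638) = 1/((-3 + 79*(-6*(-7 - 6))/2) + 9638) = 1/((-3 + 79*(-6*(-13))/2) + 9638) = 1/((-3 + (79/2)*78) + 9638) = 1/((-3 + 3081) + 9638) = 1/(3078 + 9638) = 1/12716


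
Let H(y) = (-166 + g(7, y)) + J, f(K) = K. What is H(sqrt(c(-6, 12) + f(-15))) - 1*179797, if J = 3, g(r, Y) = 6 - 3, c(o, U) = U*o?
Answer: -179957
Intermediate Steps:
g(r, Y) = 3
H(y) = -160 (H(y) = (-166 + 3) + 3 = -163 + 3 = -160)
H(sqrt(c(-6, 12) + f(-15))) - 1*179797 = -160 - 1*179797 = -160 - 179797 = -179957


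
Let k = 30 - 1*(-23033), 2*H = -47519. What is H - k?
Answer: -93645/2 ≈ -46823.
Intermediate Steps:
H = -47519/2 (H = (½)*(-47519) = -47519/2 ≈ -23760.)
k = 23063 (k = 30 + 23033 = 23063)
H - k = -47519/2 - 1*23063 = -47519/2 - 23063 = -93645/2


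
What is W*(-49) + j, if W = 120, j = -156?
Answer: -6036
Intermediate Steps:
W*(-49) + j = 120*(-49) - 156 = -5880 - 156 = -6036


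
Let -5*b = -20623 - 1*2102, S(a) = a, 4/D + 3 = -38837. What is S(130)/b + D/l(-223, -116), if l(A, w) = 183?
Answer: 15399757/538409790 ≈ 0.028602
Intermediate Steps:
D = -1/9710 (D = 4/(-3 - 38837) = 4/(-38840) = 4*(-1/38840) = -1/9710 ≈ -0.00010299)
b = 4545 (b = -(-20623 - 1*2102)/5 = -(-20623 - 2102)/5 = -⅕*(-22725) = 4545)
S(130)/b + D/l(-223, -116) = 130/4545 - 1/9710/183 = 130*(1/4545) - 1/9710*1/183 = 26/909 - 1/1776930 = 15399757/538409790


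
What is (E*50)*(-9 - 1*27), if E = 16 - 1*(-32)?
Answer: -86400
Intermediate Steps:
E = 48 (E = 16 + 32 = 48)
(E*50)*(-9 - 1*27) = (48*50)*(-9 - 1*27) = 2400*(-9 - 27) = 2400*(-36) = -86400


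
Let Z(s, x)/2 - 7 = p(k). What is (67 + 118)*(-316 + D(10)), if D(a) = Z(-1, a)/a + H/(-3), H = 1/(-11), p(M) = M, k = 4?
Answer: -1915564/33 ≈ -58047.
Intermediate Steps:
Z(s, x) = 22 (Z(s, x) = 14 + 2*4 = 14 + 8 = 22)
H = -1/11 ≈ -0.090909
D(a) = 1/33 + 22/a (D(a) = 22/a - 1/11/(-3) = 22/a - 1/11*(-⅓) = 22/a + 1/33 = 1/33 + 22/a)
(67 + 118)*(-316 + D(10)) = (67 + 118)*(-316 + (1/33)*(726 + 10)/10) = 185*(-316 + (1/33)*(⅒)*736) = 185*(-316 + 368/165) = 185*(-51772/165) = -1915564/33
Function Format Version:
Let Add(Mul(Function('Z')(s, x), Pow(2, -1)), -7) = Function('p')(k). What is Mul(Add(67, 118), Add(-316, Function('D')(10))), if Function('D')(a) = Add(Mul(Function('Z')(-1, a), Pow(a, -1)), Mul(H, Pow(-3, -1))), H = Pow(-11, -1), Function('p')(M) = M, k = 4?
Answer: Rational(-1915564, 33) ≈ -58047.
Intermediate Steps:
Function('Z')(s, x) = 22 (Function('Z')(s, x) = Add(14, Mul(2, 4)) = Add(14, 8) = 22)
H = Rational(-1, 11) ≈ -0.090909
Function('D')(a) = Add(Rational(1, 33), Mul(22, Pow(a, -1))) (Function('D')(a) = Add(Mul(22, Pow(a, -1)), Mul(Rational(-1, 11), Pow(-3, -1))) = Add(Mul(22, Pow(a, -1)), Mul(Rational(-1, 11), Rational(-1, 3))) = Add(Mul(22, Pow(a, -1)), Rational(1, 33)) = Add(Rational(1, 33), Mul(22, Pow(a, -1))))
Mul(Add(67, 118), Add(-316, Function('D')(10))) = Mul(Add(67, 118), Add(-316, Mul(Rational(1, 33), Pow(10, -1), Add(726, 10)))) = Mul(185, Add(-316, Mul(Rational(1, 33), Rational(1, 10), 736))) = Mul(185, Add(-316, Rational(368, 165))) = Mul(185, Rational(-51772, 165)) = Rational(-1915564, 33)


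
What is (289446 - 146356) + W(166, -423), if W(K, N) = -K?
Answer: 142924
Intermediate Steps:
(289446 - 146356) + W(166, -423) = (289446 - 146356) - 1*166 = 143090 - 166 = 142924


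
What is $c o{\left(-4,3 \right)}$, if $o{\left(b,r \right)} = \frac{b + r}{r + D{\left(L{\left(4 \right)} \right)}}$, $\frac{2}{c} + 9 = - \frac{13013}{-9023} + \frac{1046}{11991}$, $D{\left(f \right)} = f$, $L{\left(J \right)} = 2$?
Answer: $\frac{15456399}{288670070} \approx 0.053543$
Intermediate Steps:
$c = - \frac{15456399}{57734014}$ ($c = \frac{2}{-9 + \left(- \frac{13013}{-9023} + \frac{1046}{11991}\right)} = \frac{2}{-9 + \left(\left(-13013\right) \left(- \frac{1}{9023}\right) + 1046 \cdot \frac{1}{11991}\right)} = \frac{2}{-9 + \left(\frac{1859}{1289} + \frac{1046}{11991}\right)} = \frac{2}{-9 + \frac{23639563}{15456399}} = \frac{2}{- \frac{115468028}{15456399}} = 2 \left(- \frac{15456399}{115468028}\right) = - \frac{15456399}{57734014} \approx -0.26772$)
$o{\left(b,r \right)} = \frac{b + r}{2 + r}$ ($o{\left(b,r \right)} = \frac{b + r}{r + 2} = \frac{b + r}{2 + r}$)
$c o{\left(-4,3 \right)} = - \frac{15456399 \frac{-4 + 3}{2 + 3}}{57734014} = - \frac{15456399 \cdot \frac{1}{5} \left(-1\right)}{57734014} = \left(- \frac{15456399}{57734014}\right) \left(- \frac{1}{5}\right) = \frac{15456399}{288670070}$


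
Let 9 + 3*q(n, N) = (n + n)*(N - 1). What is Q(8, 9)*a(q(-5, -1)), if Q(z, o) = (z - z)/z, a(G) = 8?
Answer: 0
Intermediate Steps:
q(n, N) = -3 + 2*n*(-1 + N)/3 (q(n, N) = -3 + ((n + n)*(N - 1))/3 = -3 + ((2*n)*(-1 + N))/3 = -3 + (2*n*(-1 + N))/3 = -3 + 2*n*(-1 + N)/3)
Q(z, o) = 0 (Q(z, o) = 0/z = 0)
Q(8, 9)*a(q(-5, -1)) = 0*8 = 0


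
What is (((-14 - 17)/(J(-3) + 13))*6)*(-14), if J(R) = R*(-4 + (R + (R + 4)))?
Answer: 84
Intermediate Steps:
J(R) = 2*R² (J(R) = R*(-4 + (R + (4 + R))) = R*(-4 + (4 + 2*R)) = R*(2*R) = 2*R²)
(((-14 - 17)/(J(-3) + 13))*6)*(-14) = (((-14 - 17)/(2*(-3)² + 13))*6)*(-14) = (-31/(2*9 + 13)*6)*(-14) = (-31/(18 + 13)*6)*(-14) = (-31/31*6)*(-14) = (-31*1/31*6)*(-14) = -1*6*(-14) = -6*(-14) = 84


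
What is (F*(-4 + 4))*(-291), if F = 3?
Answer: 0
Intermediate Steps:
(F*(-4 + 4))*(-291) = (3*(-4 + 4))*(-291) = (3*0)*(-291) = 0*(-291) = 0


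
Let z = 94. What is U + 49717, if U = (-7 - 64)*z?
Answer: 43043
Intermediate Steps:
U = -6674 (U = (-7 - 64)*94 = -71*94 = -6674)
U + 49717 = -6674 + 49717 = 43043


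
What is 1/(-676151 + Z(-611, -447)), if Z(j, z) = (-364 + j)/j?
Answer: -47/31779022 ≈ -1.4790e-6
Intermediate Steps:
Z(j, z) = (-364 + j)/j
1/(-676151 + Z(-611, -447)) = 1/(-676151 + (-364 - 611)/(-611)) = 1/(-676151 - 1/611*(-975)) = 1/(-676151 + 75/47) = 1/(-31779022/47) = -47/31779022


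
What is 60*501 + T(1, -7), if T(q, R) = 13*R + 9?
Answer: 29978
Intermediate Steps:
T(q, R) = 9 + 13*R
60*501 + T(1, -7) = 60*501 + (9 + 13*(-7)) = 30060 + (9 - 91) = 30060 - 82 = 29978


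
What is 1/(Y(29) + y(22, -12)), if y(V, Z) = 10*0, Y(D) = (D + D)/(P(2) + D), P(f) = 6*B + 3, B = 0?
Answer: 16/29 ≈ 0.55172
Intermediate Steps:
P(f) = 3 (P(f) = 6*0 + 3 = 0 + 3 = 3)
Y(D) = 2*D/(3 + D) (Y(D) = (D + D)/(3 + D) = (2*D)/(3 + D) = 2*D/(3 + D))
y(V, Z) = 0
1/(Y(29) + y(22, -12)) = 1/(2*29/(3 + 29) + 0) = 1/(2*29/32 + 0) = 1/(2*29*(1/32) + 0) = 1/(29/16 + 0) = 1/(29/16) = 16/29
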